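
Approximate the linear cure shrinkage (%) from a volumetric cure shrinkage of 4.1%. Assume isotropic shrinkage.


Linear shrinkage ≈ vol_shrink/3 = 4.1/3 = 1.367%

1.367%


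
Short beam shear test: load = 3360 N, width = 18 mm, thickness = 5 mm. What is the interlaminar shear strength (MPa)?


ILSS = 3F/(4bh) = 3*3360/(4*18*5) = 28.0 MPa

28.0 MPa


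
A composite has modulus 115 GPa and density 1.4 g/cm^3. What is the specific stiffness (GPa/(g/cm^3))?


Specific stiffness = E/rho = 115/1.4 = 82.1 GPa/(g/cm^3)

82.1 GPa/(g/cm^3)


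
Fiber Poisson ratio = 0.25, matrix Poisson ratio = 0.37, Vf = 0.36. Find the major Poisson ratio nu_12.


nu_12 = nu_f*Vf + nu_m*(1-Vf) = 0.25*0.36 + 0.37*0.64 = 0.3268

0.3268


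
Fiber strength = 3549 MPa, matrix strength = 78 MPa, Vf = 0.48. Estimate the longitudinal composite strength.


sigma_1 = sigma_f*Vf + sigma_m*(1-Vf) = 3549*0.48 + 78*0.52 = 1744.1 MPa

1744.1 MPa


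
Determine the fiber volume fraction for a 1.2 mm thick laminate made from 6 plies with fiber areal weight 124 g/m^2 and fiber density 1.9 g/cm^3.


Vf = n * FAW / (rho_f * h * 1000) = 6 * 124 / (1.9 * 1.2 * 1000) = 0.3263

0.3263


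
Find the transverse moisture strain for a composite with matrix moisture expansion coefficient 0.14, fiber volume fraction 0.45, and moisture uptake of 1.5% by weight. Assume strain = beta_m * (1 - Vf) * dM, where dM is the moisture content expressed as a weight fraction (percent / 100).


dM = 1.5/100 = 0.015
strain = beta_m * (1-Vf) * dM = 0.14 * 0.55 * 0.015 = 0.001155

0.001155


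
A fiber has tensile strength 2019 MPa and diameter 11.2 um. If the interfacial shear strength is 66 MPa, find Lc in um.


Lc = sigma_f * d / (2 * tau_i) = 2019 * 11.2 / (2 * 66) = 171.3 um

171.3 um


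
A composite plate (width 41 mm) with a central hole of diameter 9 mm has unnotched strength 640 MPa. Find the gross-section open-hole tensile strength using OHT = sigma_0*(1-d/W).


OHT = sigma_0*(1-d/W) = 640*(1-9/41) = 499.5 MPa

499.5 MPa


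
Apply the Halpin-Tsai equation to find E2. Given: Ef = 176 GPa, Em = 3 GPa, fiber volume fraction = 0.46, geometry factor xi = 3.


eta = (Ef/Em - 1)/(Ef/Em + xi) = (58.6667 - 1)/(58.6667 + 3) = 0.9351
E2 = Em*(1+xi*eta*Vf)/(1-eta*Vf) = 12.06 GPa

12.06 GPa


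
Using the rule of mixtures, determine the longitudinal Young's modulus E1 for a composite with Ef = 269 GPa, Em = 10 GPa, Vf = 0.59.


E1 = Ef*Vf + Em*(1-Vf) = 269*0.59 + 10*0.41 = 162.81 GPa

162.81 GPa


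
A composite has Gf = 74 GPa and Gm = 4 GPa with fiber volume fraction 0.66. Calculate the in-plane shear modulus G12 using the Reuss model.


1/G12 = Vf/Gf + (1-Vf)/Gm = 0.66/74 + 0.34/4
G12 = 10.65 GPa

10.65 GPa


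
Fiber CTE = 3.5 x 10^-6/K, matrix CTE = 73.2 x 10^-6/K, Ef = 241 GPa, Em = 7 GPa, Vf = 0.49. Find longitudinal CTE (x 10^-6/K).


E1 = Ef*Vf + Em*(1-Vf) = 121.66
alpha_1 = (alpha_f*Ef*Vf + alpha_m*Em*(1-Vf))/E1 = 5.55 x 10^-6/K

5.55 x 10^-6/K


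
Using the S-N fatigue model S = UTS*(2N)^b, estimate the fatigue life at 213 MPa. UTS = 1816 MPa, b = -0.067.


N = 0.5 * (S/UTS)^(1/b) = 0.5 * (213/1816)^(1/-0.067) = 3.8954e+13 cycles

3.8954e+13 cycles


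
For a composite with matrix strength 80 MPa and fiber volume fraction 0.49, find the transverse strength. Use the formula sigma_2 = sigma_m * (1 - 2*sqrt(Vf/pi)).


factor = 1 - 2*sqrt(0.49/pi) = 0.2101
sigma_2 = 80 * 0.2101 = 16.81 MPa

16.81 MPa


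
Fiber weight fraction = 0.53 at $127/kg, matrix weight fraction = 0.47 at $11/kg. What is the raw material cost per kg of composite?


Cost = cost_f*Wf + cost_m*Wm = 127*0.53 + 11*0.47 = $72.48/kg

$72.48/kg


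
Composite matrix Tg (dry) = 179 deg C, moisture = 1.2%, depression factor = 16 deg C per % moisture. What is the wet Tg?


Tg_wet = Tg_dry - k*moisture = 179 - 16*1.2 = 159.8 deg C

159.8 deg C


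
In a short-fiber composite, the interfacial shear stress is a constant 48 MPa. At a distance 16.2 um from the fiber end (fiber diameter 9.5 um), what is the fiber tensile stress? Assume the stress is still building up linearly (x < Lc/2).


Force balance: sigma_f * (pi*d^2/4) = tau * (pi*d) * x  ->  sigma_f = 4 * tau * x / d
sigma_f = 4 * 48 * 16.2 / 9.5 = 327.4 MPa

327.4 MPa


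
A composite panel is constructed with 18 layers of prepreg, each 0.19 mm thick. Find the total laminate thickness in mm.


h = n * t_ply = 18 * 0.19 = 3.42 mm

3.42 mm


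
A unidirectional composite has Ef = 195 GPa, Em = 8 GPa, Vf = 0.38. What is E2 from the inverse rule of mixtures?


1/E2 = Vf/Ef + (1-Vf)/Em = 0.38/195 + 0.62/8
E2 = 12.59 GPa

12.59 GPa


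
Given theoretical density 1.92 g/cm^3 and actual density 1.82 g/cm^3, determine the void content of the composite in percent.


Void% = (rho_theo - rho_actual)/rho_theo * 100 = (1.92 - 1.82)/1.92 * 100 = 5.21%

5.21%


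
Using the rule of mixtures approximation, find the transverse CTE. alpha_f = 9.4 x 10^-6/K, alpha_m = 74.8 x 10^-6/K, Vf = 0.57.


alpha_2 = alpha_f*Vf + alpha_m*(1-Vf) = 9.4*0.57 + 74.8*0.43 = 37.5 x 10^-6/K

37.5 x 10^-6/K


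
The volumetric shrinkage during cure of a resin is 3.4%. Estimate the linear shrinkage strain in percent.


Linear shrinkage ≈ vol_shrink/3 = 3.4/3 = 1.133%

1.133%


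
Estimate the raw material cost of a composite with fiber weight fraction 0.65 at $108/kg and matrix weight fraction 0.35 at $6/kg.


Cost = cost_f*Wf + cost_m*Wm = 108*0.65 + 6*0.35 = $72.3/kg

$72.3/kg


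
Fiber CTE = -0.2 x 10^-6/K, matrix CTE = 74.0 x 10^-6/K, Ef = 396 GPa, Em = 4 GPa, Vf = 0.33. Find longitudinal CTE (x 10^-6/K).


E1 = Ef*Vf + Em*(1-Vf) = 133.36
alpha_1 = (alpha_f*Ef*Vf + alpha_m*Em*(1-Vf))/E1 = 1.29 x 10^-6/K

1.29 x 10^-6/K


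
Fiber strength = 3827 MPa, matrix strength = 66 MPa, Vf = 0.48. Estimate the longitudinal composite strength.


sigma_1 = sigma_f*Vf + sigma_m*(1-Vf) = 3827*0.48 + 66*0.52 = 1871.3 MPa

1871.3 MPa


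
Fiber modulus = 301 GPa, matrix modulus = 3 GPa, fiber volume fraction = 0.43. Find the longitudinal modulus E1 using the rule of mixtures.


E1 = Ef*Vf + Em*(1-Vf) = 301*0.43 + 3*0.57 = 131.14 GPa

131.14 GPa


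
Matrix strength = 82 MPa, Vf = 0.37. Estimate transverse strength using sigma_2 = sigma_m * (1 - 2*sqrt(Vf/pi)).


factor = 1 - 2*sqrt(0.37/pi) = 0.3136
sigma_2 = 82 * 0.3136 = 25.72 MPa

25.72 MPa


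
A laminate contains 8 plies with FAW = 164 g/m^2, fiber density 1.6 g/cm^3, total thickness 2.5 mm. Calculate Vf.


Vf = n * FAW / (rho_f * h * 1000) = 8 * 164 / (1.6 * 2.5 * 1000) = 0.328

0.328


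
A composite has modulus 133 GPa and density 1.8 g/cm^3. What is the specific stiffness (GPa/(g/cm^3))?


Specific stiffness = E/rho = 133/1.8 = 73.9 GPa/(g/cm^3)

73.9 GPa/(g/cm^3)


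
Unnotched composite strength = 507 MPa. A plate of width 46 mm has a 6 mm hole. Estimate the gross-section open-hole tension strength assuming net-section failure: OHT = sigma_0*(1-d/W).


OHT = sigma_0*(1-d/W) = 507*(1-6/46) = 440.9 MPa

440.9 MPa


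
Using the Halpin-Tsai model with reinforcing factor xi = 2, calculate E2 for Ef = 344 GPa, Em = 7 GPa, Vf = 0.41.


eta = (Ef/Em - 1)/(Ef/Em + xi) = (49.1429 - 1)/(49.1429 + 2) = 0.9413
E2 = Em*(1+xi*eta*Vf)/(1-eta*Vf) = 20.2 GPa

20.2 GPa


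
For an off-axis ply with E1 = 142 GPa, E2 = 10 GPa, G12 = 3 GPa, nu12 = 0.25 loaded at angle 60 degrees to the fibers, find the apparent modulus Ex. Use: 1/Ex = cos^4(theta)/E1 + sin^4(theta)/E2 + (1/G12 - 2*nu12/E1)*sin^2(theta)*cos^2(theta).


cos^4(60) = 0.0625, sin^4(60) = 0.5625, sin^2(60)*cos^2(60) = 0.1875
1/G12 - 2*nu12/E1 = 1/3 - 2*0.25/142 = 0.329812 GPa^-1
1/Ex = 0.0625/142 + 0.5625/10 + 0.329812*0.1875 = 0.1185299 GPa^-1
Ex = 8.44 GPa

8.44 GPa


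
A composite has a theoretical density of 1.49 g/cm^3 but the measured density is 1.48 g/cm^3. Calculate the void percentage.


Void% = (rho_theo - rho_actual)/rho_theo * 100 = (1.49 - 1.48)/1.49 * 100 = 0.67%

0.67%


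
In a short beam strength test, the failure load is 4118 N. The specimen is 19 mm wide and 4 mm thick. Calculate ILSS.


ILSS = 3F/(4bh) = 3*4118/(4*19*4) = 40.64 MPa

40.64 MPa


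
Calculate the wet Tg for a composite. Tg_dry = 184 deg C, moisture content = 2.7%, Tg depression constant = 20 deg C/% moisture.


Tg_wet = Tg_dry - k*moisture = 184 - 20*2.7 = 130.0 deg C

130.0 deg C


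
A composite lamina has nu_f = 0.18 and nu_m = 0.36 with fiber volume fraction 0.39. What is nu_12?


nu_12 = nu_f*Vf + nu_m*(1-Vf) = 0.18*0.39 + 0.36*0.61 = 0.2898

0.2898


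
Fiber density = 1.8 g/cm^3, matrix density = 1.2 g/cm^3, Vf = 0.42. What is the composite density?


rho_c = rho_f*Vf + rho_m*(1-Vf) = 1.8*0.42 + 1.2*0.58 = 1.452 g/cm^3

1.452 g/cm^3


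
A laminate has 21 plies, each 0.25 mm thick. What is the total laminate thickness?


h = n * t_ply = 21 * 0.25 = 5.25 mm

5.25 mm


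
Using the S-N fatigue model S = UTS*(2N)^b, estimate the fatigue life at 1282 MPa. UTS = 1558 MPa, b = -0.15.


N = 0.5 * (S/UTS)^(1/b) = 0.5 * (1282/1558)^(1/-0.15) = 1.8344 cycles

1.8344 cycles


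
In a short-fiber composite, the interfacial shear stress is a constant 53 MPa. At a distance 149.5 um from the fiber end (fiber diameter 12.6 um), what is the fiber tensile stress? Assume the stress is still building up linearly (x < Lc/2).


Force balance: sigma_f * (pi*d^2/4) = tau * (pi*d) * x  ->  sigma_f = 4 * tau * x / d
sigma_f = 4 * 53 * 149.5 / 12.6 = 2515.4 MPa

2515.4 MPa


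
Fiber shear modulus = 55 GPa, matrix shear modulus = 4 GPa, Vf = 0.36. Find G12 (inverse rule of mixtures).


1/G12 = Vf/Gf + (1-Vf)/Gm = 0.36/55 + 0.64/4
G12 = 6.0 GPa

6.0 GPa


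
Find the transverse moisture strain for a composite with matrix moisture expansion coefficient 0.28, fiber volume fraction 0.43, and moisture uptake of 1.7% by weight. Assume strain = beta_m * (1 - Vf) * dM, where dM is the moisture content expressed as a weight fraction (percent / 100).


dM = 1.7/100 = 0.017
strain = beta_m * (1-Vf) * dM = 0.28 * 0.57 * 0.017 = 0.0027132

0.0027132


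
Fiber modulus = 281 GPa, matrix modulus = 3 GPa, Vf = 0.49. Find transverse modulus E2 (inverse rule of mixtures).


1/E2 = Vf/Ef + (1-Vf)/Em = 0.49/281 + 0.51/3
E2 = 5.82 GPa

5.82 GPa


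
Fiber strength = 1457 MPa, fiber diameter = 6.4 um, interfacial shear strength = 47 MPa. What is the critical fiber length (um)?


Lc = sigma_f * d / (2 * tau_i) = 1457 * 6.4 / (2 * 47) = 99.2 um

99.2 um


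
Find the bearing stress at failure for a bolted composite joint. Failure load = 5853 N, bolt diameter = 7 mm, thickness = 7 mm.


sigma_br = F/(d*h) = 5853/(7*7) = 119.4 MPa

119.4 MPa


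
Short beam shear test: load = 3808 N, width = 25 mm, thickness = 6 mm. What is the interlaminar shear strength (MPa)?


ILSS = 3F/(4bh) = 3*3808/(4*25*6) = 19.04 MPa

19.04 MPa


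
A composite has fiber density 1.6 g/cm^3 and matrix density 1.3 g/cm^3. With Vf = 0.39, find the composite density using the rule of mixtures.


rho_c = rho_f*Vf + rho_m*(1-Vf) = 1.6*0.39 + 1.3*0.61 = 1.417 g/cm^3

1.417 g/cm^3


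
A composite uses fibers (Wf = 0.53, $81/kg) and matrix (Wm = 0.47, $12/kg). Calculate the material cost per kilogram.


Cost = cost_f*Wf + cost_m*Wm = 81*0.53 + 12*0.47 = $48.57/kg

$48.57/kg


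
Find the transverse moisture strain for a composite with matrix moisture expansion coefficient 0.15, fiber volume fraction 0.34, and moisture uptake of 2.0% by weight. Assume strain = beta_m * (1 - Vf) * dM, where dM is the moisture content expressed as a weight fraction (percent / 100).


dM = 2.0/100 = 0.02
strain = beta_m * (1-Vf) * dM = 0.15 * 0.66 * 0.02 = 0.00198

0.00198


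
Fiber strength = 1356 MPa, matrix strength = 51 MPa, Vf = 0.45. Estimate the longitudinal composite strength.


sigma_1 = sigma_f*Vf + sigma_m*(1-Vf) = 1356*0.45 + 51*0.55 = 638.3 MPa

638.3 MPa


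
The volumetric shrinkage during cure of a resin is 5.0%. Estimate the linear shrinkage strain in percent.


Linear shrinkage ≈ vol_shrink/3 = 5.0/3 = 1.667%

1.667%


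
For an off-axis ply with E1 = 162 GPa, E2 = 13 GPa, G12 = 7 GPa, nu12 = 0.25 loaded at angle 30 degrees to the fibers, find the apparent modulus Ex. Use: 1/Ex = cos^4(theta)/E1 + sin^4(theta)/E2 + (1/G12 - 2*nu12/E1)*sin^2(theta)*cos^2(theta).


cos^4(30) = 0.5625, sin^4(30) = 0.0625, sin^2(30)*cos^2(30) = 0.1875
1/G12 - 2*nu12/E1 = 1/7 - 2*0.25/162 = 0.139771 GPa^-1
1/Ex = 0.5625/162 + 0.0625/13 + 0.139771*0.1875 = 0.0344869 GPa^-1
Ex = 29.0 GPa

29.0 GPa


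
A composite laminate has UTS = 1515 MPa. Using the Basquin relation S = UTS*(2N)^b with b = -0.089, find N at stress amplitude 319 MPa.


N = 0.5 * (S/UTS)^(1/b) = 0.5 * (319/1515)^(1/-0.089) = 2.0020e+07 cycles

2.0020e+07 cycles


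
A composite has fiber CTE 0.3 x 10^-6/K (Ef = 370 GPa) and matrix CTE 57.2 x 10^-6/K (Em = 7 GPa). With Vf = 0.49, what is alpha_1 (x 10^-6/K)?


E1 = Ef*Vf + Em*(1-Vf) = 184.87
alpha_1 = (alpha_f*Ef*Vf + alpha_m*Em*(1-Vf))/E1 = 1.4 x 10^-6/K

1.4 x 10^-6/K


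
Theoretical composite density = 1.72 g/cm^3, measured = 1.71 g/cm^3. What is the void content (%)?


Void% = (rho_theo - rho_actual)/rho_theo * 100 = (1.72 - 1.71)/1.72 * 100 = 0.58%

0.58%


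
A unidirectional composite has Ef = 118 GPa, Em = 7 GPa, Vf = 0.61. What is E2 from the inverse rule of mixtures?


1/E2 = Vf/Ef + (1-Vf)/Em = 0.61/118 + 0.39/7
E2 = 16.42 GPa

16.42 GPa


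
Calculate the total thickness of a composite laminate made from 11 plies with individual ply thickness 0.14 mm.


h = n * t_ply = 11 * 0.14 = 1.54 mm

1.54 mm


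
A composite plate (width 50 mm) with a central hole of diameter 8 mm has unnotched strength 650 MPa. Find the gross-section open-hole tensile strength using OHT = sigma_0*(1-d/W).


OHT = sigma_0*(1-d/W) = 650*(1-8/50) = 546.0 MPa

546.0 MPa


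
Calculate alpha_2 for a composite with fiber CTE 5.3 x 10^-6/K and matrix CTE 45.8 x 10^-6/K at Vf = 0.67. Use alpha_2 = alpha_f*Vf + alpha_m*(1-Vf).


alpha_2 = alpha_f*Vf + alpha_m*(1-Vf) = 5.3*0.67 + 45.8*0.33 = 18.7 x 10^-6/K

18.7 x 10^-6/K


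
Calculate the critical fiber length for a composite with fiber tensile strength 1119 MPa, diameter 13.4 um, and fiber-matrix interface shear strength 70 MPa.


Lc = sigma_f * d / (2 * tau_i) = 1119 * 13.4 / (2 * 70) = 107.1 um

107.1 um


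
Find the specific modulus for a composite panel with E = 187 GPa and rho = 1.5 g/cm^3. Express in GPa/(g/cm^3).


Specific stiffness = E/rho = 187/1.5 = 124.7 GPa/(g/cm^3)

124.7 GPa/(g/cm^3)


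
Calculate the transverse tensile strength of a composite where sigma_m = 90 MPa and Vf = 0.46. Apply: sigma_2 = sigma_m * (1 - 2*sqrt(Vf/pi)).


factor = 1 - 2*sqrt(0.46/pi) = 0.2347
sigma_2 = 90 * 0.2347 = 21.12 MPa

21.12 MPa


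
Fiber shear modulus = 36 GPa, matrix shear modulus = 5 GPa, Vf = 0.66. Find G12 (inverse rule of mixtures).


1/G12 = Vf/Gf + (1-Vf)/Gm = 0.66/36 + 0.34/5
G12 = 11.58 GPa

11.58 GPa


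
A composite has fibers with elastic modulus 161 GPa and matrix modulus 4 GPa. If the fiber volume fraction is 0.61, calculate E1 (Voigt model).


E1 = Ef*Vf + Em*(1-Vf) = 161*0.61 + 4*0.39 = 99.77 GPa

99.77 GPa


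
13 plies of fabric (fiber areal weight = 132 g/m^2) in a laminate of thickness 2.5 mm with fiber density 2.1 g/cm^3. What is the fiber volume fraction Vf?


Vf = n * FAW / (rho_f * h * 1000) = 13 * 132 / (2.1 * 2.5 * 1000) = 0.3269

0.3269


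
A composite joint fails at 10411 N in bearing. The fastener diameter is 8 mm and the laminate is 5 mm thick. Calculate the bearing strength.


sigma_br = F/(d*h) = 10411/(8*5) = 260.3 MPa

260.3 MPa


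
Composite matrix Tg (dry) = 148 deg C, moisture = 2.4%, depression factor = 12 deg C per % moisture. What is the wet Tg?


Tg_wet = Tg_dry - k*moisture = 148 - 12*2.4 = 119.2 deg C

119.2 deg C


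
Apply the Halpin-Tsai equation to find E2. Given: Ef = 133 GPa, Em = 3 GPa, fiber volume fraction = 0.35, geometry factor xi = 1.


eta = (Ef/Em - 1)/(Ef/Em + xi) = (44.3333 - 1)/(44.3333 + 1) = 0.9559
E2 = Em*(1+xi*eta*Vf)/(1-eta*Vf) = 6.02 GPa

6.02 GPa


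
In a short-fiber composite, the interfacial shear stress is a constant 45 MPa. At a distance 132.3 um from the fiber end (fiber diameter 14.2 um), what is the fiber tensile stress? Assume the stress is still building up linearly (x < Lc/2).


Force balance: sigma_f * (pi*d^2/4) = tau * (pi*d) * x  ->  sigma_f = 4 * tau * x / d
sigma_f = 4 * 45 * 132.3 / 14.2 = 1677.0 MPa

1677.0 MPa


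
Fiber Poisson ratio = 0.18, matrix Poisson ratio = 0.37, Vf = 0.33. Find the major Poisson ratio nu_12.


nu_12 = nu_f*Vf + nu_m*(1-Vf) = 0.18*0.33 + 0.37*0.67 = 0.3073

0.3073


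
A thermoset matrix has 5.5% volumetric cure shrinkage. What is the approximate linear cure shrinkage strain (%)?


Linear shrinkage ≈ vol_shrink/3 = 5.5/3 = 1.833%

1.833%


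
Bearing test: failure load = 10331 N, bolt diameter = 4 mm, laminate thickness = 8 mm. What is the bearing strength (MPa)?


sigma_br = F/(d*h) = 10331/(4*8) = 322.8 MPa

322.8 MPa


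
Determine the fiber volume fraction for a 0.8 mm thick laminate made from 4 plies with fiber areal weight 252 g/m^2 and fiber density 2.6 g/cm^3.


Vf = n * FAW / (rho_f * h * 1000) = 4 * 252 / (2.6 * 0.8 * 1000) = 0.4846

0.4846


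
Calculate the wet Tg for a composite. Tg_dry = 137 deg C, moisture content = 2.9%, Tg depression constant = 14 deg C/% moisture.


Tg_wet = Tg_dry - k*moisture = 137 - 14*2.9 = 96.4 deg C

96.4 deg C


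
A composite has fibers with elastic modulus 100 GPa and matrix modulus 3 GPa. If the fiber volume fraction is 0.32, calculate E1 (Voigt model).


E1 = Ef*Vf + Em*(1-Vf) = 100*0.32 + 3*0.68 = 34.04 GPa

34.04 GPa


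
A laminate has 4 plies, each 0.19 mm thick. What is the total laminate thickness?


h = n * t_ply = 4 * 0.19 = 0.76 mm

0.76 mm


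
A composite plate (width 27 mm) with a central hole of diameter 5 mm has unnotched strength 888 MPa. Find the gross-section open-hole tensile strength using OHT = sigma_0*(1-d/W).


OHT = sigma_0*(1-d/W) = 888*(1-5/27) = 723.6 MPa

723.6 MPa


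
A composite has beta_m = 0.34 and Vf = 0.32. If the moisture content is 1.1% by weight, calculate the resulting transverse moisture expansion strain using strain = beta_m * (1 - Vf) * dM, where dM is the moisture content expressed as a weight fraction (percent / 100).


dM = 1.1/100 = 0.011
strain = beta_m * (1-Vf) * dM = 0.34 * 0.68 * 0.011 = 0.0025432

0.0025432


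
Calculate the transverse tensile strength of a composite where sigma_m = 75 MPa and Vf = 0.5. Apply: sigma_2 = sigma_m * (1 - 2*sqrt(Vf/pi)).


factor = 1 - 2*sqrt(0.5/pi) = 0.2021
sigma_2 = 75 * 0.2021 = 15.16 MPa

15.16 MPa


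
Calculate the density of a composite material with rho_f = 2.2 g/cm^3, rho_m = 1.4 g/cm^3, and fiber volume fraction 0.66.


rho_c = rho_f*Vf + rho_m*(1-Vf) = 2.2*0.66 + 1.4*0.34 = 1.928 g/cm^3

1.928 g/cm^3


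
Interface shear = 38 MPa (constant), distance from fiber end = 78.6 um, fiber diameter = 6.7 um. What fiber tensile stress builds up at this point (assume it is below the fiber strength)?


Force balance: sigma_f * (pi*d^2/4) = tau * (pi*d) * x  ->  sigma_f = 4 * tau * x / d
sigma_f = 4 * 38 * 78.6 / 6.7 = 1783.2 MPa

1783.2 MPa


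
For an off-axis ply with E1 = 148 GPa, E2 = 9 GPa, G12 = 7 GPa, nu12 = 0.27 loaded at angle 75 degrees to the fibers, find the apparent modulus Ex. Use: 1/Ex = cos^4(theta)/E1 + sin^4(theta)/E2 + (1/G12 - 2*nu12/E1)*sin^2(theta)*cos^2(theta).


cos^4(75) = 0.004487, sin^4(75) = 0.870513, sin^2(75)*cos^2(75) = 0.0625
1/G12 - 2*nu12/E1 = 1/7 - 2*0.27/148 = 0.139208 GPa^-1
1/Ex = 0.004487/148 + 0.870513/9 + 0.139208*0.0625 = 0.1054545 GPa^-1
Ex = 9.48 GPa

9.48 GPa


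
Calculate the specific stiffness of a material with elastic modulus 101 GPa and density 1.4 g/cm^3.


Specific stiffness = E/rho = 101/1.4 = 72.1 GPa/(g/cm^3)

72.1 GPa/(g/cm^3)


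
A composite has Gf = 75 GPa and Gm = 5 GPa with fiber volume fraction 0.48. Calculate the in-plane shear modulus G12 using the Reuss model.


1/G12 = Vf/Gf + (1-Vf)/Gm = 0.48/75 + 0.52/5
G12 = 9.06 GPa

9.06 GPa


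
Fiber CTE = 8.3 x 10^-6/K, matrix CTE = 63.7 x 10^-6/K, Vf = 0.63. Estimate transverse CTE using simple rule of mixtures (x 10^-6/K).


alpha_2 = alpha_f*Vf + alpha_m*(1-Vf) = 8.3*0.63 + 63.7*0.37 = 28.8 x 10^-6/K

28.8 x 10^-6/K


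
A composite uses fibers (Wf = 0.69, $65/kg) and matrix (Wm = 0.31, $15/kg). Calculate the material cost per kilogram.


Cost = cost_f*Wf + cost_m*Wm = 65*0.69 + 15*0.31 = $49.5/kg

$49.5/kg


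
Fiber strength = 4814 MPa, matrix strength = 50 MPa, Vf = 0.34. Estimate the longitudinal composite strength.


sigma_1 = sigma_f*Vf + sigma_m*(1-Vf) = 4814*0.34 + 50*0.66 = 1669.8 MPa

1669.8 MPa


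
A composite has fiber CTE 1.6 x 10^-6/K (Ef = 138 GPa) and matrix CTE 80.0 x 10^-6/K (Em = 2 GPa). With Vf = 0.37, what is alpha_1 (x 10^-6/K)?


E1 = Ef*Vf + Em*(1-Vf) = 52.32
alpha_1 = (alpha_f*Ef*Vf + alpha_m*Em*(1-Vf))/E1 = 3.49 x 10^-6/K

3.49 x 10^-6/K


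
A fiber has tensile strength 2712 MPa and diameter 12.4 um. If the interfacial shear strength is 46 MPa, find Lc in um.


Lc = sigma_f * d / (2 * tau_i) = 2712 * 12.4 / (2 * 46) = 365.5 um

365.5 um


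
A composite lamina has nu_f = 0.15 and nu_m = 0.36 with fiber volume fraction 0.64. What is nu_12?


nu_12 = nu_f*Vf + nu_m*(1-Vf) = 0.15*0.64 + 0.36*0.36 = 0.2256

0.2256


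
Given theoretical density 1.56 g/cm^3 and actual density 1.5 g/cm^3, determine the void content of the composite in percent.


Void% = (rho_theo - rho_actual)/rho_theo * 100 = (1.56 - 1.5)/1.56 * 100 = 3.85%

3.85%


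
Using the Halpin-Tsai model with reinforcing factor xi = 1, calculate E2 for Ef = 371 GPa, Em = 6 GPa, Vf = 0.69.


eta = (Ef/Em - 1)/(Ef/Em + xi) = (61.8333 - 1)/(61.8333 + 1) = 0.9682
E2 = Em*(1+xi*eta*Vf)/(1-eta*Vf) = 30.15 GPa

30.15 GPa


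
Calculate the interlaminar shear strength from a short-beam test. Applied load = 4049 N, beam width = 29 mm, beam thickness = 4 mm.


ILSS = 3F/(4bh) = 3*4049/(4*29*4) = 26.18 MPa

26.18 MPa


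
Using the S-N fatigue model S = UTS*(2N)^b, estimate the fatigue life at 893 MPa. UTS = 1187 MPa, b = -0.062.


N = 0.5 * (S/UTS)^(1/b) = 0.5 * (893/1187)^(1/-0.062) = 49.2614 cycles

49.2614 cycles


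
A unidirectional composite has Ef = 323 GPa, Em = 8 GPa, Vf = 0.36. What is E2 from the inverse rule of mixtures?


1/E2 = Vf/Ef + (1-Vf)/Em = 0.36/323 + 0.64/8
E2 = 12.33 GPa

12.33 GPa


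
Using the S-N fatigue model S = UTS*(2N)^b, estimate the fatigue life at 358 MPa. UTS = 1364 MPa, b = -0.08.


N = 0.5 * (S/UTS)^(1/b) = 0.5 * (358/1364)^(1/-0.08) = 9.1330e+06 cycles

9.1330e+06 cycles


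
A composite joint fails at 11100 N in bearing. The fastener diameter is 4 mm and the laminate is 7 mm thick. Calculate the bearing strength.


sigma_br = F/(d*h) = 11100/(4*7) = 396.4 MPa

396.4 MPa


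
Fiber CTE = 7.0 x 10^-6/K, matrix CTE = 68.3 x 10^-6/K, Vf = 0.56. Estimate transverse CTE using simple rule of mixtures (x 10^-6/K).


alpha_2 = alpha_f*Vf + alpha_m*(1-Vf) = 7.0*0.56 + 68.3*0.44 = 34.0 x 10^-6/K

34.0 x 10^-6/K


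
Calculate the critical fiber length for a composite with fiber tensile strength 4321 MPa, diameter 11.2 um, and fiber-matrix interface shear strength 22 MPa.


Lc = sigma_f * d / (2 * tau_i) = 4321 * 11.2 / (2 * 22) = 1099.9 um

1099.9 um


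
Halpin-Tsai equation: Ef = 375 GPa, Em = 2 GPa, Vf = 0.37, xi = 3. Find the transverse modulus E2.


eta = (Ef/Em - 1)/(Ef/Em + xi) = (187.5 - 1)/(187.5 + 3) = 0.979
E2 = Em*(1+xi*eta*Vf)/(1-eta*Vf) = 6.54 GPa

6.54 GPa


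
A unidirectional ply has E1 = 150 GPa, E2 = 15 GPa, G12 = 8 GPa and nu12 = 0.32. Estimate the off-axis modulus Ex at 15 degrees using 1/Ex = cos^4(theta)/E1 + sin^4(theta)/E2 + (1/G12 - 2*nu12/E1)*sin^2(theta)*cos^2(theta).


cos^4(15) = 0.870513, sin^4(15) = 0.004487, sin^2(15)*cos^2(15) = 0.0625
1/G12 - 2*nu12/E1 = 1/8 - 2*0.32/150 = 0.120733 GPa^-1
1/Ex = 0.870513/150 + 0.004487/15 + 0.120733*0.0625 = 0.0136484 GPa^-1
Ex = 73.27 GPa

73.27 GPa


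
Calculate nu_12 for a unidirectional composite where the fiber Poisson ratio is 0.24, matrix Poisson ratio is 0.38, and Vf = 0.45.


nu_12 = nu_f*Vf + nu_m*(1-Vf) = 0.24*0.45 + 0.38*0.55 = 0.317

0.317


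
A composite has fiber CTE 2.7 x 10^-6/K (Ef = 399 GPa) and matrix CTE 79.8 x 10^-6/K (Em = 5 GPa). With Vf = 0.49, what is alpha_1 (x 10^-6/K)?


E1 = Ef*Vf + Em*(1-Vf) = 198.06
alpha_1 = (alpha_f*Ef*Vf + alpha_m*Em*(1-Vf))/E1 = 3.69 x 10^-6/K

3.69 x 10^-6/K


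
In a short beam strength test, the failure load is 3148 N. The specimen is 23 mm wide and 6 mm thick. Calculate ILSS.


ILSS = 3F/(4bh) = 3*3148/(4*23*6) = 17.11 MPa

17.11 MPa


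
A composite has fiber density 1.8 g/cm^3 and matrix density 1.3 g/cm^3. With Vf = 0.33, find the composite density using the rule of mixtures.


rho_c = rho_f*Vf + rho_m*(1-Vf) = 1.8*0.33 + 1.3*0.67 = 1.465 g/cm^3

1.465 g/cm^3


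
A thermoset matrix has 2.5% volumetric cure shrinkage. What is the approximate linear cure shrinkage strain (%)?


Linear shrinkage ≈ vol_shrink/3 = 2.5/3 = 0.833%

0.833%


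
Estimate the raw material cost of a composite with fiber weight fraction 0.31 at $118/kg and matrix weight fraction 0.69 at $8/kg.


Cost = cost_f*Wf + cost_m*Wm = 118*0.31 + 8*0.69 = $42.1/kg

$42.1/kg


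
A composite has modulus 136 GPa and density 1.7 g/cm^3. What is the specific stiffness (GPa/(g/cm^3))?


Specific stiffness = E/rho = 136/1.7 = 80.0 GPa/(g/cm^3)

80.0 GPa/(g/cm^3)


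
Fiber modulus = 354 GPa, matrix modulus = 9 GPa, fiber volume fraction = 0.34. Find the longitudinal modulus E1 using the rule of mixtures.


E1 = Ef*Vf + Em*(1-Vf) = 354*0.34 + 9*0.66 = 126.3 GPa

126.3 GPa


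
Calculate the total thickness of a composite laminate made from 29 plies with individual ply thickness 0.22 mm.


h = n * t_ply = 29 * 0.22 = 6.38 mm

6.38 mm


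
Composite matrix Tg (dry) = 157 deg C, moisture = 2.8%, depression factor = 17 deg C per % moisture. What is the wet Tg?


Tg_wet = Tg_dry - k*moisture = 157 - 17*2.8 = 109.4 deg C

109.4 deg C


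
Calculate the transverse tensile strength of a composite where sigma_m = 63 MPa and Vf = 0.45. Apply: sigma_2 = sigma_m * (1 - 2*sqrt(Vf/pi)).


factor = 1 - 2*sqrt(0.45/pi) = 0.2431
sigma_2 = 63 * 0.2431 = 15.31 MPa

15.31 MPa


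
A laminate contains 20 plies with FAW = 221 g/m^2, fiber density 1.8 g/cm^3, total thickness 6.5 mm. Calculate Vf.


Vf = n * FAW / (rho_f * h * 1000) = 20 * 221 / (1.8 * 6.5 * 1000) = 0.3778

0.3778


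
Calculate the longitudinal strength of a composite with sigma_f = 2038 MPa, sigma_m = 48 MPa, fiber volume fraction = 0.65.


sigma_1 = sigma_f*Vf + sigma_m*(1-Vf) = 2038*0.65 + 48*0.35 = 1341.5 MPa

1341.5 MPa


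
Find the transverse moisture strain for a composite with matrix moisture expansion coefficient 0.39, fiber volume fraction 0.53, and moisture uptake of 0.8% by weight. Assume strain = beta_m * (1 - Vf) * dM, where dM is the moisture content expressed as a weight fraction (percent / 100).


dM = 0.8/100 = 0.008
strain = beta_m * (1-Vf) * dM = 0.39 * 0.47 * 0.008 = 0.0014664

0.0014664


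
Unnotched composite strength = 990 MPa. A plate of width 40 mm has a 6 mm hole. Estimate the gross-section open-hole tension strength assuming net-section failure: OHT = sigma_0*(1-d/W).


OHT = sigma_0*(1-d/W) = 990*(1-6/40) = 841.5 MPa

841.5 MPa


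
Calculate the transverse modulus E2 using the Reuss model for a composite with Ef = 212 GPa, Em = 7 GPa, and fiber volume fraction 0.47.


1/E2 = Vf/Ef + (1-Vf)/Em = 0.47/212 + 0.53/7
E2 = 12.83 GPa

12.83 GPa


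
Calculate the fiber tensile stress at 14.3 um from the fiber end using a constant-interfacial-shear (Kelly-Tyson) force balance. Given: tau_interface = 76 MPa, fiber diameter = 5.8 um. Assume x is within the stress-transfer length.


Force balance: sigma_f * (pi*d^2/4) = tau * (pi*d) * x  ->  sigma_f = 4 * tau * x / d
sigma_f = 4 * 76 * 14.3 / 5.8 = 749.5 MPa

749.5 MPa


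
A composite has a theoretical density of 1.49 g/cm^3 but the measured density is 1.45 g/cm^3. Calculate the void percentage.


Void% = (rho_theo - rho_actual)/rho_theo * 100 = (1.49 - 1.45)/1.49 * 100 = 2.68%

2.68%


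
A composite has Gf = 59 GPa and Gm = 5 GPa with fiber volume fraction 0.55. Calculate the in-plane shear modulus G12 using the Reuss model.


1/G12 = Vf/Gf + (1-Vf)/Gm = 0.55/59 + 0.45/5
G12 = 10.07 GPa

10.07 GPa


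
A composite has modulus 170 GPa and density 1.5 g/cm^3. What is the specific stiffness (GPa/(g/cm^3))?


Specific stiffness = E/rho = 170/1.5 = 113.3 GPa/(g/cm^3)

113.3 GPa/(g/cm^3)


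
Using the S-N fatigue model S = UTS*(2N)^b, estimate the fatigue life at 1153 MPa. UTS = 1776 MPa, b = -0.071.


N = 0.5 * (S/UTS)^(1/b) = 0.5 * (1153/1776)^(1/-0.071) = 219.4906 cycles

219.4906 cycles


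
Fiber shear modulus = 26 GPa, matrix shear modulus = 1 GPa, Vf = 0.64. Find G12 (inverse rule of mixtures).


1/G12 = Vf/Gf + (1-Vf)/Gm = 0.64/26 + 0.36/1
G12 = 2.6 GPa

2.6 GPa


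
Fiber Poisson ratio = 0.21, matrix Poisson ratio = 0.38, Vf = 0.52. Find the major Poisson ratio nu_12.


nu_12 = nu_f*Vf + nu_m*(1-Vf) = 0.21*0.52 + 0.38*0.48 = 0.2916

0.2916


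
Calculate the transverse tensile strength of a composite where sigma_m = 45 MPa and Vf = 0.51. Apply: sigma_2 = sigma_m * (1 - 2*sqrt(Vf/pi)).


factor = 1 - 2*sqrt(0.51/pi) = 0.1942
sigma_2 = 45 * 0.1942 = 8.74 MPa

8.74 MPa


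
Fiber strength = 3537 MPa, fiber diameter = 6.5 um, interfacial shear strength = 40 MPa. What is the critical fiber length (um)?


Lc = sigma_f * d / (2 * tau_i) = 3537 * 6.5 / (2 * 40) = 287.4 um

287.4 um


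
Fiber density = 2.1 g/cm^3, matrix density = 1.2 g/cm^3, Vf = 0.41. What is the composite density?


rho_c = rho_f*Vf + rho_m*(1-Vf) = 2.1*0.41 + 1.2*0.59 = 1.569 g/cm^3

1.569 g/cm^3


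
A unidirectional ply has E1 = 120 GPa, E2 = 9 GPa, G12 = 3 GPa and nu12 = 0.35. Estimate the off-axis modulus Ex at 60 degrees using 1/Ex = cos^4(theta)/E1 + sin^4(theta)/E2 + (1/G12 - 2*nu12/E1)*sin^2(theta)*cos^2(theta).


cos^4(60) = 0.0625, sin^4(60) = 0.5625, sin^2(60)*cos^2(60) = 0.1875
1/G12 - 2*nu12/E1 = 1/3 - 2*0.35/120 = 0.3275 GPa^-1
1/Ex = 0.0625/120 + 0.5625/9 + 0.3275*0.1875 = 0.1244271 GPa^-1
Ex = 8.04 GPa

8.04 GPa


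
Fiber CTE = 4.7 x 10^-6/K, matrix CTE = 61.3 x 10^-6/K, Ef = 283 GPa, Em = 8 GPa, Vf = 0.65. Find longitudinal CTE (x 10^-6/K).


E1 = Ef*Vf + Em*(1-Vf) = 186.75
alpha_1 = (alpha_f*Ef*Vf + alpha_m*Em*(1-Vf))/E1 = 5.55 x 10^-6/K

5.55 x 10^-6/K


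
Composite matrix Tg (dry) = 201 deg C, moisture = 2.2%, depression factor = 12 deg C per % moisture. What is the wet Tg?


Tg_wet = Tg_dry - k*moisture = 201 - 12*2.2 = 174.6 deg C

174.6 deg C


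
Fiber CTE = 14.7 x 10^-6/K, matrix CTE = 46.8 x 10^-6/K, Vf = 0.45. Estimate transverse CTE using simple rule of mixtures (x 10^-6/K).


alpha_2 = alpha_f*Vf + alpha_m*(1-Vf) = 14.7*0.45 + 46.8*0.55 = 32.4 x 10^-6/K

32.4 x 10^-6/K


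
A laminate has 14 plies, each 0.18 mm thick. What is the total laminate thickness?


h = n * t_ply = 14 * 0.18 = 2.52 mm

2.52 mm


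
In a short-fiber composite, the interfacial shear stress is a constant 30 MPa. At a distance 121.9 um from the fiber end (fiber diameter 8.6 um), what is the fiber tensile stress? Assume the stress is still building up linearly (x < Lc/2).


Force balance: sigma_f * (pi*d^2/4) = tau * (pi*d) * x  ->  sigma_f = 4 * tau * x / d
sigma_f = 4 * 30 * 121.9 / 8.6 = 1700.9 MPa

1700.9 MPa


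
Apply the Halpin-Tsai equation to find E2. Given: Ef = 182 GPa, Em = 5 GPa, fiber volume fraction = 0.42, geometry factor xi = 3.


eta = (Ef/Em - 1)/(Ef/Em + xi) = (36.4 - 1)/(36.4 + 3) = 0.8985
E2 = Em*(1+xi*eta*Vf)/(1-eta*Vf) = 17.12 GPa

17.12 GPa


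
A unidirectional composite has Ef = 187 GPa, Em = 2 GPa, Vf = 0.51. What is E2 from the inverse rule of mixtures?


1/E2 = Vf/Ef + (1-Vf)/Em = 0.51/187 + 0.49/2
E2 = 4.04 GPa

4.04 GPa


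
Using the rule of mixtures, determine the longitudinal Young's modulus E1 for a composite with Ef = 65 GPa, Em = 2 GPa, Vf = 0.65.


E1 = Ef*Vf + Em*(1-Vf) = 65*0.65 + 2*0.35 = 42.95 GPa

42.95 GPa


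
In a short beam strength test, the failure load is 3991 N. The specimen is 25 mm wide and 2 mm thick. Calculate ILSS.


ILSS = 3F/(4bh) = 3*3991/(4*25*2) = 59.87 MPa

59.87 MPa


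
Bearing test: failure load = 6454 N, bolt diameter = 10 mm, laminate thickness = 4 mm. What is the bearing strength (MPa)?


sigma_br = F/(d*h) = 6454/(10*4) = 161.4 MPa

161.4 MPa


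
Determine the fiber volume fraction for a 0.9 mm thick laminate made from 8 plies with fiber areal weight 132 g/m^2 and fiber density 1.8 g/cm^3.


Vf = n * FAW / (rho_f * h * 1000) = 8 * 132 / (1.8 * 0.9 * 1000) = 0.6519

0.6519


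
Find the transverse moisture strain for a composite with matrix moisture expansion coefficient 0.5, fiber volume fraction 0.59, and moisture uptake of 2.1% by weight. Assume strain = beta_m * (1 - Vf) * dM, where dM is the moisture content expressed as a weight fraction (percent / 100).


dM = 2.1/100 = 0.021
strain = beta_m * (1-Vf) * dM = 0.5 * 0.41 * 0.021 = 0.004305

0.004305


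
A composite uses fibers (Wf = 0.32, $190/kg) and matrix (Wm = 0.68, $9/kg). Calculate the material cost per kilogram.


Cost = cost_f*Wf + cost_m*Wm = 190*0.32 + 9*0.68 = $66.92/kg

$66.92/kg


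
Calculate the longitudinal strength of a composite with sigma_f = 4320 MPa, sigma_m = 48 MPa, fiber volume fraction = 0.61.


sigma_1 = sigma_f*Vf + sigma_m*(1-Vf) = 4320*0.61 + 48*0.39 = 2653.9 MPa

2653.9 MPa


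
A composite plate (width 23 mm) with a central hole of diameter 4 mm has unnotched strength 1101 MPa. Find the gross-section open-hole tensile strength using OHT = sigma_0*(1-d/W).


OHT = sigma_0*(1-d/W) = 1101*(1-4/23) = 909.5 MPa

909.5 MPa


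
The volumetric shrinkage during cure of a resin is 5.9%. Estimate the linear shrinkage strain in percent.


Linear shrinkage ≈ vol_shrink/3 = 5.9/3 = 1.967%

1.967%


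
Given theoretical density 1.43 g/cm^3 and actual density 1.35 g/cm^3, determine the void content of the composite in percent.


Void% = (rho_theo - rho_actual)/rho_theo * 100 = (1.43 - 1.35)/1.43 * 100 = 5.59%

5.59%


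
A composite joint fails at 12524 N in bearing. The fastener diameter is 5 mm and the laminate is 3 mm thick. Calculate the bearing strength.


sigma_br = F/(d*h) = 12524/(5*3) = 834.9 MPa

834.9 MPa


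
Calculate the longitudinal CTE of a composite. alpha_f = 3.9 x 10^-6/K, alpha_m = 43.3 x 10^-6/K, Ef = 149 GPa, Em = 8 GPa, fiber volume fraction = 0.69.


E1 = Ef*Vf + Em*(1-Vf) = 105.29
alpha_1 = (alpha_f*Ef*Vf + alpha_m*Em*(1-Vf))/E1 = 4.83 x 10^-6/K

4.83 x 10^-6/K


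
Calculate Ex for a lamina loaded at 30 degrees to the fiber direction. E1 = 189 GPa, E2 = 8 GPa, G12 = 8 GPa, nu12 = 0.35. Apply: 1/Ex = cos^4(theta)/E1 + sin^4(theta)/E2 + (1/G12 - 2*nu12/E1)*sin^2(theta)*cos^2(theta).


cos^4(30) = 0.5625, sin^4(30) = 0.0625, sin^2(30)*cos^2(30) = 0.1875
1/G12 - 2*nu12/E1 = 1/8 - 2*0.35/189 = 0.121296 GPa^-1
1/Ex = 0.5625/189 + 0.0625/8 + 0.121296*0.1875 = 0.0335317 GPa^-1
Ex = 29.82 GPa

29.82 GPa


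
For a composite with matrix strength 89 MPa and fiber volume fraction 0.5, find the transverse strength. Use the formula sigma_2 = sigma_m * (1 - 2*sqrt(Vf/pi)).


factor = 1 - 2*sqrt(0.5/pi) = 0.2021
sigma_2 = 89 * 0.2021 = 17.99 MPa

17.99 MPa


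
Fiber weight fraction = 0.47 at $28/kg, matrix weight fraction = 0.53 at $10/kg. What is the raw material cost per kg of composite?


Cost = cost_f*Wf + cost_m*Wm = 28*0.47 + 10*0.53 = $18.46/kg

$18.46/kg


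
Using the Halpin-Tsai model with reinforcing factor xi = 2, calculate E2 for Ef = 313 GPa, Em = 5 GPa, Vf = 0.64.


eta = (Ef/Em - 1)/(Ef/Em + xi) = (62.6 - 1)/(62.6 + 2) = 0.9536
E2 = Em*(1+xi*eta*Vf)/(1-eta*Vf) = 28.49 GPa

28.49 GPa


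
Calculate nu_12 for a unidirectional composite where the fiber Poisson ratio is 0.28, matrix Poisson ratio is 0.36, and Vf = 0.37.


nu_12 = nu_f*Vf + nu_m*(1-Vf) = 0.28*0.37 + 0.36*0.63 = 0.3304

0.3304


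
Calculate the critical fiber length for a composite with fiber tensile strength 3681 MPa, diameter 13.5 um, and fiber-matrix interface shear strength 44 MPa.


Lc = sigma_f * d / (2 * tau_i) = 3681 * 13.5 / (2 * 44) = 564.7 um

564.7 um


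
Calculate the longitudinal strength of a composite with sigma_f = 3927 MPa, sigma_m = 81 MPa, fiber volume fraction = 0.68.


sigma_1 = sigma_f*Vf + sigma_m*(1-Vf) = 3927*0.68 + 81*0.32 = 2696.3 MPa

2696.3 MPa


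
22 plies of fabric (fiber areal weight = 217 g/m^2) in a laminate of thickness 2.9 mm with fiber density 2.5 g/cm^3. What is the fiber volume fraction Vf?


Vf = n * FAW / (rho_f * h * 1000) = 22 * 217 / (2.5 * 2.9 * 1000) = 0.6585

0.6585


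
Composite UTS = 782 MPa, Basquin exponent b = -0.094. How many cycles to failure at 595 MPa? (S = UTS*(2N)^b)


N = 0.5 * (S/UTS)^(1/b) = 0.5 * (595/782)^(1/-0.094) = 9.1543 cycles

9.1543 cycles


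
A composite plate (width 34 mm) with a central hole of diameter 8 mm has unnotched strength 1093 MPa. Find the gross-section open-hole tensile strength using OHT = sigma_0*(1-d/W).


OHT = sigma_0*(1-d/W) = 1093*(1-8/34) = 835.8 MPa

835.8 MPa


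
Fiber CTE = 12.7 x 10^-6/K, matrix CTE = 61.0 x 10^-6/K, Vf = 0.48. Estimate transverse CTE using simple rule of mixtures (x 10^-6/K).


alpha_2 = alpha_f*Vf + alpha_m*(1-Vf) = 12.7*0.48 + 61.0*0.52 = 37.8 x 10^-6/K

37.8 x 10^-6/K


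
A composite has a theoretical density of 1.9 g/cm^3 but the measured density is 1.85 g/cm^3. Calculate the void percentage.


Void% = (rho_theo - rho_actual)/rho_theo * 100 = (1.9 - 1.85)/1.9 * 100 = 2.63%

2.63%


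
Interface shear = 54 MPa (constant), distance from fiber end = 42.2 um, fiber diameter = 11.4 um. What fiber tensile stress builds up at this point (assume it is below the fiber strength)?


Force balance: sigma_f * (pi*d^2/4) = tau * (pi*d) * x  ->  sigma_f = 4 * tau * x / d
sigma_f = 4 * 54 * 42.2 / 11.4 = 799.6 MPa

799.6 MPa


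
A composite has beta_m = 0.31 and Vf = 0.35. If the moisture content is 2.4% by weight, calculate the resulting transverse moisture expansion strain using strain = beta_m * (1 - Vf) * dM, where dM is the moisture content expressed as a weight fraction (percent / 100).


dM = 2.4/100 = 0.024
strain = beta_m * (1-Vf) * dM = 0.31 * 0.65 * 0.024 = 0.004836

0.004836


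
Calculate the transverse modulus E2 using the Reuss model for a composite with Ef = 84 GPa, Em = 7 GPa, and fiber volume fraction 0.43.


1/E2 = Vf/Ef + (1-Vf)/Em = 0.43/84 + 0.57/7
E2 = 11.55 GPa

11.55 GPa


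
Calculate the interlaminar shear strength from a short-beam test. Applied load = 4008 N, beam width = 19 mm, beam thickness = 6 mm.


ILSS = 3F/(4bh) = 3*4008/(4*19*6) = 26.37 MPa

26.37 MPa


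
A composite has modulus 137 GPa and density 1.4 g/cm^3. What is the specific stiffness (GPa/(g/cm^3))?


Specific stiffness = E/rho = 137/1.4 = 97.9 GPa/(g/cm^3)

97.9 GPa/(g/cm^3)


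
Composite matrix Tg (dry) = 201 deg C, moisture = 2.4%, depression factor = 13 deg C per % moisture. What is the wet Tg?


Tg_wet = Tg_dry - k*moisture = 201 - 13*2.4 = 169.8 deg C

169.8 deg C
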